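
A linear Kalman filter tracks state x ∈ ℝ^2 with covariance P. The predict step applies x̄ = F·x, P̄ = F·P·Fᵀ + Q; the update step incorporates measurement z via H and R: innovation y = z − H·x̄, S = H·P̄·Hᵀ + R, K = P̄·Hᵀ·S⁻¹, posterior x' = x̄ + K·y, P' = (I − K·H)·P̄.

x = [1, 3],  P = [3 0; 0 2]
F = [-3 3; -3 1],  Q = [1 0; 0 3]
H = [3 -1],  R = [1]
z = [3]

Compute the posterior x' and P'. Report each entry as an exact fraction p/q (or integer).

x̄ = F·x = [6, 0]
P̄ = F·P·Fᵀ + Q = [46 33; 33 32]
y = z − H·x̄ = [-15]
S = H·P̄·Hᵀ + R = [249]
K = P̄·Hᵀ·S⁻¹ = [35/83; 67/249]
x' = x̄ + K·y = [-27/83, -335/83]
P' = (I − K·H)·P̄ = [143/83 394/83; 394/83 3479/249]

x' = [-27/83, -335/83]
P' = [143/83 394/83; 394/83 3479/249]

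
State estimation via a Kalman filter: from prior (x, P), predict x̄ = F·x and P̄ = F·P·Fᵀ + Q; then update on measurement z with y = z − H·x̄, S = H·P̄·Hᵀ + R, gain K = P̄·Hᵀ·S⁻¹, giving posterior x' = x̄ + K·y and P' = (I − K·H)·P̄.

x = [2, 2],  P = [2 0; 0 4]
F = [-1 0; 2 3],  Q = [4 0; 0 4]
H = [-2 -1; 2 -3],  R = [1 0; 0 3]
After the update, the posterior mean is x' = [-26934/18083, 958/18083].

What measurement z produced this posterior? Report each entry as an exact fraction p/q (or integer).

x̄ = F·x = [-2, 10]
P̄ = F·P·Fᵀ + Q = [6 -4; -4 48]
S = H·P̄·Hᵀ + R = [57 104; 104 507]
K = P̄·Hᵀ·S⁻¹ = [-504/1391 2200/18083; -344/1391 -4504/18083]
x' − x̄ = [9232/18083, -179872/18083] = K·y
y = (KᵀK)⁻¹·Kᵀ·(x' − x̄) = [9, 31]
z = y + H·x̄ = [9, 31] + [-6, -34] = [3, -3]

z = [3, -3]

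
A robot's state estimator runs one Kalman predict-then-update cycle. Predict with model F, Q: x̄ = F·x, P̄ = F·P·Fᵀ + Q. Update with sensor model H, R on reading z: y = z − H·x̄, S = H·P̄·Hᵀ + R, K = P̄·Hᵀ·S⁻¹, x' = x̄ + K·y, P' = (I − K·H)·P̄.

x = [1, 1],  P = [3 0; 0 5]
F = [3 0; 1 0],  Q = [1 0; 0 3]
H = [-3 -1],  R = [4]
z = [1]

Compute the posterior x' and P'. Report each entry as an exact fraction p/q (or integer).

x̄ = F·x = [3, 1]
P̄ = F·P·Fᵀ + Q = [28 9; 9 6]
y = z − H·x̄ = [11]
S = H·P̄·Hᵀ + R = [316]
K = P̄·Hᵀ·S⁻¹ = [-93/316; -33/316]
x' = x̄ + K·y = [-75/316, -47/316]
P' = (I − K·H)·P̄ = [199/316 -225/316; -225/316 807/316]

x' = [-75/316, -47/316]
P' = [199/316 -225/316; -225/316 807/316]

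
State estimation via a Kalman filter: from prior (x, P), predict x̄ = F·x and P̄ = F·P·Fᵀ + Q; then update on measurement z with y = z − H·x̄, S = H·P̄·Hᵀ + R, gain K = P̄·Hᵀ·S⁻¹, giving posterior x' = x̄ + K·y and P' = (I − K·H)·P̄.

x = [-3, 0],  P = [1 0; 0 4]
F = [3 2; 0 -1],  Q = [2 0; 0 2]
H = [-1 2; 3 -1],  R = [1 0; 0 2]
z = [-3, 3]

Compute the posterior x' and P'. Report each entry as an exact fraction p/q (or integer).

x̄ = F·x = [-9, 0]
P̄ = F·P·Fᵀ + Q = [27 -8; -8 6]
y = z − H·x̄ = [-12, 30]
S = H·P̄·Hᵀ + R = [84 -149; -149 299]
K = P̄·Hᵀ·S⁻¹ = [404/2915 1069/2915; 302/583 92/583]
x' = x̄ + K·y = [987/2915, -864/583]
P' = (I − K·H)·P̄ = [936/2915 134/583; 134/583 218/583]

x' = [987/2915, -864/583]
P' = [936/2915 134/583; 134/583 218/583]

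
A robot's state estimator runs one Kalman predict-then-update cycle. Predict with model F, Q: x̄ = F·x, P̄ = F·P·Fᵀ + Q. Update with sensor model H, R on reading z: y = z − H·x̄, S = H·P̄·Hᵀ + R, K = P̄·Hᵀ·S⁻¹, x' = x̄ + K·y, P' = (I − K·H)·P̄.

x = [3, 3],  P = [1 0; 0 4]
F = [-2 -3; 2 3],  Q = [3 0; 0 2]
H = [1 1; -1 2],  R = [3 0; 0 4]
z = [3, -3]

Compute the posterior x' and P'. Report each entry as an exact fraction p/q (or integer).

x' = [6135/2999, -657/2999]
P' = [3812/2999 -68/2999; -68/2999 1946/2999]

x̄ = F·x = [-15, 15]
P̄ = F·P·Fᵀ + Q = [43 -40; -40 42]
y = z − H·x̄ = [3, -48]
S = H·P̄·Hᵀ + R = [8 1; 1 375]
K = P̄·Hᵀ·S⁻¹ = [1248/2999 -987/2999; 626/2999 990/2999]
x' = x̄ + K·y = [6135/2999, -657/2999]
P' = (I − K·H)·P̄ = [3812/2999 -68/2999; -68/2999 1946/2999]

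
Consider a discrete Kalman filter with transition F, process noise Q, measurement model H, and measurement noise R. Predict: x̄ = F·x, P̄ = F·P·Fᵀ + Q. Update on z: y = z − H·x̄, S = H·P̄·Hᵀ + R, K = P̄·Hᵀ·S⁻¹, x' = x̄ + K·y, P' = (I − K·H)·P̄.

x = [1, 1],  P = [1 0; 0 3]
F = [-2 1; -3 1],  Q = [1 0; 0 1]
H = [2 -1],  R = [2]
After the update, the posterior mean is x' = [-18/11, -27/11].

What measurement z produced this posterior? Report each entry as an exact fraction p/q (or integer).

x̄ = F·x = [-1, -2]
P̄ = F·P·Fᵀ + Q = [8 9; 9 13]
S = H·P̄·Hᵀ + R = [11]
K = P̄·Hᵀ·S⁻¹ = [7/11; 5/11]
x' − x̄ = [-7/11, -5/11] = K·y
y = (KᵀK)⁻¹·Kᵀ·(x' − x̄) = [-1]
z = y + H·x̄ = [-1] + [0] = [-1]

z = [-1]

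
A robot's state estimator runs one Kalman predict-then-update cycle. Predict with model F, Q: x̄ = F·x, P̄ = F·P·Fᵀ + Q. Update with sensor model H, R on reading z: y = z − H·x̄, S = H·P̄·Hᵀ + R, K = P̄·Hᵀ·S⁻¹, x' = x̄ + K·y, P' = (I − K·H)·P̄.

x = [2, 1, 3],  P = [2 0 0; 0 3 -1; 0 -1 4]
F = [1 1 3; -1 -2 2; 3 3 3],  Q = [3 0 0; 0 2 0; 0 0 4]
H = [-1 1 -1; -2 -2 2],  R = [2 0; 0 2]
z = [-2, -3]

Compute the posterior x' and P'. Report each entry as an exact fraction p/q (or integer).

x' = [58162/30253, 63946/30253, 75952/30253]
P' = [18601/30253 8840/30253 19993/30253; 8840/30253 123320/30253 122440/30253; 19993/30253 122440/30253 140299/30253]

x̄ = F·x = [12, 2, 18]
P̄ = F·P·Fᵀ + Q = [38 20 39; 20 40 0; 39 0 67]
y = z − H·x̄ = [26, -11]
S = H·P̄·Hᵀ + R = [185 -138; -138 430]
K = P̄·Hᵀ·S⁻¹ = [-14877/30253 -7448/30253; -3980/30253 -9720/30253; -18926/30253 -2134/30253]
x' = x̄ + K·y = [58162/30253, 63946/30253, 75952/30253]
P' = (I − K·H)·P̄ = [18601/30253 8840/30253 19993/30253; 8840/30253 123320/30253 122440/30253; 19993/30253 122440/30253 140299/30253]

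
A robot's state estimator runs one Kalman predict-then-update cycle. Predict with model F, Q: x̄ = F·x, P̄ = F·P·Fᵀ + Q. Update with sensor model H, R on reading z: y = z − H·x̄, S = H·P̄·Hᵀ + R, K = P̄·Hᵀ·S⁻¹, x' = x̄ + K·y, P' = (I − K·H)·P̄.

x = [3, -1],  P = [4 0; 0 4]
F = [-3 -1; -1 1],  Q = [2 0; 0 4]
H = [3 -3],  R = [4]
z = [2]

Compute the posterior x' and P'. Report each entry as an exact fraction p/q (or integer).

x' = [-670/173, -776/173]
P' = [2064/173 1996/173; 1996/173 2004/173]

x̄ = F·x = [-8, -4]
P̄ = F·P·Fᵀ + Q = [42 8; 8 12]
y = z − H·x̄ = [14]
S = H·P̄·Hᵀ + R = [346]
K = P̄·Hᵀ·S⁻¹ = [51/173; -6/173]
x' = x̄ + K·y = [-670/173, -776/173]
P' = (I − K·H)·P̄ = [2064/173 1996/173; 1996/173 2004/173]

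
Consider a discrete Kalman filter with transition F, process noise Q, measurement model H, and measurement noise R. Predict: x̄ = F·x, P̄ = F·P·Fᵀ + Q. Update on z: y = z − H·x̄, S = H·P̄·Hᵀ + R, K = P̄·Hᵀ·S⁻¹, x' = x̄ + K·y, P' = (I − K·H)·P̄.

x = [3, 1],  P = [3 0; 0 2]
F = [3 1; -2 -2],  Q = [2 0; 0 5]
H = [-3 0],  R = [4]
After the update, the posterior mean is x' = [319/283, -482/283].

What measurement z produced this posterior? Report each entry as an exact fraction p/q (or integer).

z = [-3]

x̄ = F·x = [10, -8]
P̄ = F·P·Fᵀ + Q = [31 -22; -22 25]
S = H·P̄·Hᵀ + R = [283]
K = P̄·Hᵀ·S⁻¹ = [-93/283; 66/283]
x' − x̄ = [-2511/283, 1782/283] = K·y
y = (KᵀK)⁻¹·Kᵀ·(x' − x̄) = [27]
z = y + H·x̄ = [27] + [-30] = [-3]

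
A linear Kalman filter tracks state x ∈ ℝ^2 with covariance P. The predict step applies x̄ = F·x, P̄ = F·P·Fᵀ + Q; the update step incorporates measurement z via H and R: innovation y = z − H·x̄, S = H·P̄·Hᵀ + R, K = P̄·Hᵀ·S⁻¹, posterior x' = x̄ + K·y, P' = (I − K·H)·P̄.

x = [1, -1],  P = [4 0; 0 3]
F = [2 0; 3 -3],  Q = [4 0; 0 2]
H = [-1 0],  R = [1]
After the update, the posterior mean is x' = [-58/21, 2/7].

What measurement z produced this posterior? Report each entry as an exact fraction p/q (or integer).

x̄ = F·x = [2, 6]
P̄ = F·P·Fᵀ + Q = [20 24; 24 65]
S = H·P̄·Hᵀ + R = [21]
K = P̄·Hᵀ·S⁻¹ = [-20/21; -8/7]
x' − x̄ = [-100/21, -40/7] = K·y
y = (KᵀK)⁻¹·Kᵀ·(x' − x̄) = [5]
z = y + H·x̄ = [5] + [-2] = [3]

z = [3]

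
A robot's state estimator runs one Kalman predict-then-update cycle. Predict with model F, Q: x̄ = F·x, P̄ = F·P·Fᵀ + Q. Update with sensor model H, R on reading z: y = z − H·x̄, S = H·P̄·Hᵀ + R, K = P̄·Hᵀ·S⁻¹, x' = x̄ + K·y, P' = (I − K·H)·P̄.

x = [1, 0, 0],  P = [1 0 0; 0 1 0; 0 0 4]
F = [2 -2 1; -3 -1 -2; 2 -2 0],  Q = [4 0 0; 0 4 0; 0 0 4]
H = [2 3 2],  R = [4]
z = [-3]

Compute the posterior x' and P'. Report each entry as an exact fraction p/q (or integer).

x' = [82/43, -445/129, 230/129]
P' = [664/43 -632/43 288/43; -632/43 2188/129 -1328/129; 288/43 -1328/129 1156/129]

x̄ = F·x = [2, -3, 2]
P̄ = F·P·Fᵀ + Q = [16 -12 8; -12 30 -4; 8 -4 12]
y = z − H·x̄ = [-2]
S = H·P̄·Hᵀ + R = [258]
K = P̄·Hᵀ·S⁻¹ = [2/43; 29/129; 14/129]
x' = x̄ + K·y = [82/43, -445/129, 230/129]
P' = (I − K·H)·P̄ = [664/43 -632/43 288/43; -632/43 2188/129 -1328/129; 288/43 -1328/129 1156/129]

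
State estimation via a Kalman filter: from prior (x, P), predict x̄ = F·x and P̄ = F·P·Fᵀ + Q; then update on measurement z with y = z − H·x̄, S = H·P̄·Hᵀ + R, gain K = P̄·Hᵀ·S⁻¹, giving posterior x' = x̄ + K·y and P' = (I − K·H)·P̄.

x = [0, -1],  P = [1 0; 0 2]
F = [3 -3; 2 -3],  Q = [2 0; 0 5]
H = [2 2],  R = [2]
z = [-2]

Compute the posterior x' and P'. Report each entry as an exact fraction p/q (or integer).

x̄ = F·x = [3, 3]
P̄ = F·P·Fᵀ + Q = [29 24; 24 27]
y = z − H·x̄ = [-14]
S = H·P̄·Hᵀ + R = [418]
K = P̄·Hᵀ·S⁻¹ = [53/209; 51/209]
x' = x̄ + K·y = [-115/209, -87/209]
P' = (I − K·H)·P̄ = [443/209 -390/209; -390/209 441/209]

x' = [-115/209, -87/209]
P' = [443/209 -390/209; -390/209 441/209]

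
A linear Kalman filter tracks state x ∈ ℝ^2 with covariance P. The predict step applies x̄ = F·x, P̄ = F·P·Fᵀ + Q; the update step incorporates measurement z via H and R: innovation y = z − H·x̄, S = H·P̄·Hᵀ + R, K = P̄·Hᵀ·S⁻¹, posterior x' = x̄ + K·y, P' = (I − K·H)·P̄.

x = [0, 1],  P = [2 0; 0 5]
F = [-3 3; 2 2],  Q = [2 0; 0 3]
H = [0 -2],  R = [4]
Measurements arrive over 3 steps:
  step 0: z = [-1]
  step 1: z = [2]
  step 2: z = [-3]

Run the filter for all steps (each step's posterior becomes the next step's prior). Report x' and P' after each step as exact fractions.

step 0: x̄ = F·x = [3, 2]
step 0: P̄ = F·P·Fᵀ + Q = [65 18; 18 31]
step 0: y = z − H·x̄ = [3]
step 0: S = H·P̄·Hᵀ + R = [128]
step 0: K = P̄·Hᵀ·S⁻¹ = [-9/32; -31/64]
step 0: x' = x̄ + K·y = [69/32, 35/64]
step 0: P' = (I − K·H)·P̄ = [439/8 9/16; 9/16 31/32]
step 1: x̄ = F·x = [-309/64, 173/32]
step 1: P̄ = F·P·Fᵀ + Q = [15823/32 -5175/16; -5175/16 1847/8]
step 1: y = z − H·x̄ = [205/16]
step 1: S = H·P̄·Hᵀ + R = [1855/2]
step 1: K = P̄·Hᵀ·S⁻¹ = [1035/1484; -1847/3710]
step 1: x' = x̄ + K·y = [1524/371, -1443/1484]
step 1: P' = (I − K·H)·P̄ = [16069/371 -1035/742; -1035/742 1847/1855]
step 2: x̄ = F·x = [-3231/212, 4653/742]
step 2: P̄ = F·P·Fᵀ + Q = [112859/265 -67284/265; -67284/265 313633/1855]
step 2: y = z − H·x̄ = [3540/371]
step 2: S = H·P̄·Hᵀ + R = [1261952/1855]
step 2: K = P̄·Hᵀ·S⁻¹ = [117747/157744; -313633/630976]
step 2: x' = x̄ + K·y = [-80037/9859, 241041/157744]
step 2: P' = (I − K·H)·P̄ = [923515/19718 -117747/78872; -117747/78872 313633/315488]

step 0: x' = [69/32, 35/64], P' = [439/8 9/16; 9/16 31/32]
step 1: x' = [1524/371, -1443/1484], P' = [16069/371 -1035/742; -1035/742 1847/1855]
step 2: x' = [-80037/9859, 241041/157744], P' = [923515/19718 -117747/78872; -117747/78872 313633/315488]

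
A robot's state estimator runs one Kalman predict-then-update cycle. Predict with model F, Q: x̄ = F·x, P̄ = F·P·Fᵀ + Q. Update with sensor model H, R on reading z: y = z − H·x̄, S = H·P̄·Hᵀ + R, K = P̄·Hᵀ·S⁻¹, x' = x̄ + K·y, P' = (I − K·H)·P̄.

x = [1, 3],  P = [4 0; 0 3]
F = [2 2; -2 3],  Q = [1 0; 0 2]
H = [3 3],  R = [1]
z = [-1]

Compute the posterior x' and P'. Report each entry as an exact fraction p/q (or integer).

x̄ = F·x = [8, 7]
P̄ = F·P·Fᵀ + Q = [29 2; 2 45]
y = z − H·x̄ = [-46]
S = H·P̄·Hᵀ + R = [703]
K = P̄·Hᵀ·S⁻¹ = [93/703; 141/703]
x' = x̄ + K·y = [1346/703, -1565/703]
P' = (I − K·H)·P̄ = [11738/703 -11707/703; -11707/703 11754/703]

x' = [1346/703, -1565/703]
P' = [11738/703 -11707/703; -11707/703 11754/703]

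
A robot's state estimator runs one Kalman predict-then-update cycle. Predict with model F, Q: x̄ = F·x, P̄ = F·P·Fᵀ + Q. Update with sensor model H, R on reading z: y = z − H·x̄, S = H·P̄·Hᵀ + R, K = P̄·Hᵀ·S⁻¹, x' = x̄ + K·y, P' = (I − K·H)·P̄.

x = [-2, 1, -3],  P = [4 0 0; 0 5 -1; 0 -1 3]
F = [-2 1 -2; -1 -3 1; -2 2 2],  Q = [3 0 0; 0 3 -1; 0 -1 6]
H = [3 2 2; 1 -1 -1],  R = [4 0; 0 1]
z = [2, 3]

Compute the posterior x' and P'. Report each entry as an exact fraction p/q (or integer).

x̄ = F·x = [11, -4, 0]
P̄ = F·P·Fᵀ + Q = [40 -20 16; -20 61 -13; 16 -13 46]
y = z − H·x̄ = [-23, -12]
S = H·P̄·Hᵀ + R = [640 -38; -38 130]
K = P̄·Hᵀ·S⁻¹ = [4058/20439 8104/20439; 524/20439 -10538/20439; 7087/40878 -1637/20439]
x' = x̄ + K·y = [34247/20439, 32648/20439, -123713/40878]
P' = (I − K·H)·P̄ = [6488/20439 -3796/20439 2180/20439; -3796/20439 511331/20439 -504589/20439; 2180/20439 -504589/20439 508406/20439]

x' = [34247/20439, 32648/20439, -123713/40878]
P' = [6488/20439 -3796/20439 2180/20439; -3796/20439 511331/20439 -504589/20439; 2180/20439 -504589/20439 508406/20439]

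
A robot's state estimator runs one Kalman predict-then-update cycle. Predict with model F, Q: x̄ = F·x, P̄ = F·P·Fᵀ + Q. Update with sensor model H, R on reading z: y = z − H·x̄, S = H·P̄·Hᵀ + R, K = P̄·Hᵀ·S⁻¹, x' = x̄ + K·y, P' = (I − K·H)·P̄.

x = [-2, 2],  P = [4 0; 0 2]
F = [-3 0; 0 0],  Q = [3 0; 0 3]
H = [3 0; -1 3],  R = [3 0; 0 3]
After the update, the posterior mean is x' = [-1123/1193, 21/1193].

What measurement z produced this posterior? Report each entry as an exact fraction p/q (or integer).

x̄ = F·x = [6, 0]
P̄ = F·P·Fᵀ + Q = [39 0; 0 3]
S = H·P̄·Hᵀ + R = [354 -117; -117 69]
K = P̄·Hᵀ·S⁻¹ = [390/1193 -13/1193; 117/1193 354/1193]
x' − x̄ = [-8281/1193, 21/1193] = K·y
y = (KᵀK)⁻¹·Kᵀ·(x' − x̄) = [-21, 7]
z = y + H·x̄ = [-21, 7] + [18, -6] = [-3, 1]

z = [-3, 1]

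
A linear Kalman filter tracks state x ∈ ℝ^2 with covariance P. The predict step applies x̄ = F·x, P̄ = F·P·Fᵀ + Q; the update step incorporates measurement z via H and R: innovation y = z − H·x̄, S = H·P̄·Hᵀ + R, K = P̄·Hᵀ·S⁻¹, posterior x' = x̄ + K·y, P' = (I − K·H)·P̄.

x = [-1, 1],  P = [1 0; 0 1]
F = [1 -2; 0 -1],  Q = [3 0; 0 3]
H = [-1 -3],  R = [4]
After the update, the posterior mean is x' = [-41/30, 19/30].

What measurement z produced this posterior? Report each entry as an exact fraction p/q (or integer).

z = [-1]

x̄ = F·x = [-3, -1]
P̄ = F·P·Fᵀ + Q = [8 2; 2 4]
S = H·P̄·Hᵀ + R = [60]
K = P̄·Hᵀ·S⁻¹ = [-7/30; -7/30]
x' − x̄ = [49/30, 49/30] = K·y
y = (KᵀK)⁻¹·Kᵀ·(x' − x̄) = [-7]
z = y + H·x̄ = [-7] + [6] = [-1]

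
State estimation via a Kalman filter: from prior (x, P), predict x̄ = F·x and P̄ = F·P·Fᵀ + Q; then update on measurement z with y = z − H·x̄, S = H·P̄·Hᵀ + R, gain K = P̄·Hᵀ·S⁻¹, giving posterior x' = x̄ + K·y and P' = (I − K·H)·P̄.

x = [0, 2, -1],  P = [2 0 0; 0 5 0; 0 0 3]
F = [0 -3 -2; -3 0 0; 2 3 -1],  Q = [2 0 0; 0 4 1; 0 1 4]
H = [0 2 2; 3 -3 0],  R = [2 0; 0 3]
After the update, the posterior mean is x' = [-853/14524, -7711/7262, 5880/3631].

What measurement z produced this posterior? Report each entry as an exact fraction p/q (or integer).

z = [1, 3]

x̄ = F·x = [-4, 0, 7]
P̄ = F·P·Fᵀ + Q = [59 0 -39; 0 22 -11; -39 -11 60]
S = H·P̄·Hᵀ + R = [242 -300; -300 732]
K = P̄·Hᵀ·S⁻¹ = [-333/7262 3239/14524; -154/3631 -781/7262; 1939/3631 378/3631]
x' − x̄ = [57243/14524, -7711/7262, -19537/3631] = K·y
y = (KᵀK)⁻¹·Kᵀ·(x' − x̄) = [-13, 15]
z = y + H·x̄ = [-13, 15] + [14, -12] = [1, 3]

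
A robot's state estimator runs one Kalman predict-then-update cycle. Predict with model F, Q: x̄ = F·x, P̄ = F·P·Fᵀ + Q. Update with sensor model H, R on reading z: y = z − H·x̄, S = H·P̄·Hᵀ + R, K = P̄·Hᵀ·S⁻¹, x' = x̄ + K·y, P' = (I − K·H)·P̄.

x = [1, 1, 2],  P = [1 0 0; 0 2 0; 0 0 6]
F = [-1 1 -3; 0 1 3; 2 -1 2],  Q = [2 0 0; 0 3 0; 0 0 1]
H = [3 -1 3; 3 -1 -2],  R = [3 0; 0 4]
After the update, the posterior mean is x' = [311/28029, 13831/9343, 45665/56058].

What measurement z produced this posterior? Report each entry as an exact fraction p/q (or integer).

x̄ = F·x = [-6, 7, 5]
P̄ = F·P·Fᵀ + Q = [59 -52 -40; -52 59 34; -40 34 31]
S = H·P̄·Hᵀ + R = [260 562; 562 1646]
K = P̄·Hᵀ·S⁻¹ = [1439/28029 9541/56058; -2246/9343 -1679/18686; 10493/56058 -10939/56058]
x' − x̄ = [168485/28029, -51570/9343, -234625/56058] = K·y
y = (KᵀK)⁻¹·Kᵀ·(x' − x̄) = [11, 32]
z = y + H·x̄ = [11, 32] + [-10, -35] = [1, -3]

z = [1, -3]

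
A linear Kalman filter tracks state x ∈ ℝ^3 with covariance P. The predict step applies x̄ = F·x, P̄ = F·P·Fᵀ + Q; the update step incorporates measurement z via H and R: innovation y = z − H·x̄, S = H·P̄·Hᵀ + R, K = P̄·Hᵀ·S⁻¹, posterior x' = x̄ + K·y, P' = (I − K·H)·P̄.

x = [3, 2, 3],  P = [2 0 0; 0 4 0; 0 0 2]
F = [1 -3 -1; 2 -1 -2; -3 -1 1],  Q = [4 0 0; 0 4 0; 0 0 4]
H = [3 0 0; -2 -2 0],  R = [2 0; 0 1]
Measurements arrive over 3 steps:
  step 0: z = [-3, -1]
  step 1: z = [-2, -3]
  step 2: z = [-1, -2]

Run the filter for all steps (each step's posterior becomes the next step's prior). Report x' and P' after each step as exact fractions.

step 0: x' = [-12428/12439, 2628/1777, -15394/1777], P' = [2668/12439 -372/1777 540/1777; -372/1777 800/1777 -932/1777; 540/1777 -932/1777 27492/1777]
step 1: x' = [-90070910/118084037, 274892720/118084037, -205154930/118084037], P' = [24653244/118084037 -24024592/118084037 10019400/118084037; -24024592/118084037 52616628/118084037 -23085368/118084037; 10019400/118084037 -23085368/118084037 666669940/118084037]
step 2: x' = [-248967134512/487652501553, 253911809790/162550833851, -1361374469078/487652501553], P' = [101362635736/487652501553 -32744278996/162550833851 37133940740/487652501553; -32744278996/162550833851 71720328800/162550833851 -28657519764/162550833851; 37133940740/487652501553 -28657519764/162550833851 2710859297968/487652501553]

step 0: x̄ = F·x = [-6, -2, -8]
step 0: P̄ = F·P·Fᵀ + Q = [44 20 4; 20 24 -12; 4 -12 28]
step 0: y = z − H·x̄ = [15, -17]
step 0: S = H·P̄·Hᵀ + R = [398 -384; -384 433]
step 0: K = P̄·Hᵀ·S⁻¹ = [4002/12439 -128/12439; -558/1777 -856/1777; 810/1777 784/1777]
step 0: x' = x̄ + K·y = [-12428/12439, 2628/1777, -15394/1777]
step 0: P' = (I − K·H)·P̄ = [2668/12439 -372/1777 540/1777; -372/1777 800/1777 -932/1777; 540/1777 -932/1777 27492/1777]
step 1: x̄ = F·x = [40142/12439, 172264/12439, -88870/12439]
step 1: P̄ = F·P·Fᵀ + Q = [264188/12439 364464/12439 -176312/12439; 364464/12439 789884/12439 -374184/12439; -176312/12439 -374184/12439 246556/12439]
step 1: y = z − H·x̄ = [-145304/12439, 387495/12439]
step 1: S = H·P̄·Hᵀ + R = [2402570/12439 -3771912/12439; -3771912/12439 7144439/12439]
step 1: K = P̄·Hᵀ·S⁻¹ = [36979866/118084037 -1257304/118084037; -36036888/118084037 -57184072/118084037; 15029100/118084037 26131936/118084037]
step 1: x' = x̄ + K·y = [-90070910/118084037, 274892720/118084037, -205154930/118084037]
step 1: P' = (I − K·H)·P̄ = [24653244/118084037 -24024592/118084037 10019400/118084037; -24024592/118084037 52616628/118084037 -23085368/118084037; 10019400/118084037 -23085368/118084037 666669940/118084037]
step 2: x̄ = F·x = [-709594140/118084037, -44724680/118084037, -209834920/118084037]
step 2: P̄ = F·P·Fᵀ + Q = [1622805528/118084037 1506993220/118084037 -688728188/118084037; 1506993220/118084037 3213847208/118084037 -1395597476/118084037; -688728188/118084037 -1395597476/118084037 1255408696/118084037]
step 2: y = z − H·x̄ = [2010698383/118084037, -1744805714/118084037]
step 2: S = H·P̄·Hᵀ + R = [14841417826/118084037 -18778792488/118084037; -18778792488/118084037 31520640741/118084037]
step 2: K = P̄·Hᵀ·S⁻¹ = [50681317868/162550833851 -6259597496/487652501553; -49116418494/162550833851 -77952099608/162550833851; 18566970370/162550833851 97677237104/487652501553]
step 2: x' = x̄ + K·y = [-248967134512/487652501553, 253911809790/162550833851, -1361374469078/487652501553]
step 2: P' = (I − K·H)·P̄ = [101362635736/487652501553 -32744278996/162550833851 37133940740/487652501553; -32744278996/162550833851 71720328800/162550833851 -28657519764/162550833851; 37133940740/487652501553 -28657519764/162550833851 2710859297968/487652501553]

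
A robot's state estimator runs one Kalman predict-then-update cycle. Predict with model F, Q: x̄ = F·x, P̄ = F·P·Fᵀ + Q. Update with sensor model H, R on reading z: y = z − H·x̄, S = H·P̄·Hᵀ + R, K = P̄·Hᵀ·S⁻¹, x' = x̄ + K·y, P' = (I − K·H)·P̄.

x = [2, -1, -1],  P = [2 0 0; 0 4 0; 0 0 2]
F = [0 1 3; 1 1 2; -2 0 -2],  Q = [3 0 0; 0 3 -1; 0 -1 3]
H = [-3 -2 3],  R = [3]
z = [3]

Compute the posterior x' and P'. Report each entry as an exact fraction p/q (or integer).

x' = [-3409/1031, -426/1031, -2657/1031]
P' = [5326/1031 -807/1031 4645/1031; -807/1031 2886/1031 996/1031; 4645/1031 996/1031 5428/1031]

x̄ = F·x = [-4, -1, -2]
P̄ = F·P·Fᵀ + Q = [25 16 -12; 16 17 -13; -12 -13 19]
y = z − H·x̄ = [-5]
S = H·P̄·Hᵀ + R = [1031]
K = P̄·Hᵀ·S⁻¹ = [-143/1031; -121/1031; 119/1031]
x' = x̄ + K·y = [-3409/1031, -426/1031, -2657/1031]
P' = (I − K·H)·P̄ = [5326/1031 -807/1031 4645/1031; -807/1031 2886/1031 996/1031; 4645/1031 996/1031 5428/1031]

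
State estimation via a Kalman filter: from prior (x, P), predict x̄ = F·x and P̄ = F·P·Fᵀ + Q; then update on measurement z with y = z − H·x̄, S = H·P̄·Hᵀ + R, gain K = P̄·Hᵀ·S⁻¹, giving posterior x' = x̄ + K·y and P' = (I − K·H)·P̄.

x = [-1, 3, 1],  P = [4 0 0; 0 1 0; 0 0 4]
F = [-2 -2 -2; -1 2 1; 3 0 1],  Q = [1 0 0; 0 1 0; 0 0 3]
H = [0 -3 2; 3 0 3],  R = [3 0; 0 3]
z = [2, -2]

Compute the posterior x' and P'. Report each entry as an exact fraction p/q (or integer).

x' = [-11757/2230, 10449/4460, 4997/1115]
P' = [19491/2230 -22627/4460 -9126/1115; -22627/4460 29799/8920 10947/2230; -9126/1115 10947/2230 8862/1115]

x̄ = F·x = [-6, 8, -2]
P̄ = F·P·Fᵀ + Q = [37 -4 -32; -4 13 -8; -32 -8 43]
y = z − H·x̄ = [30, 22]
S = H·P̄·Hᵀ + R = [388 174; 174 147]
K = P̄·Hᵀ·S⁻¹ = [-1709/4460 1239/2230; -607/8920 -733/4460; 869/2230 -264/1115]
x' = x̄ + K·y = [-11757/2230, 10449/4460, 4997/1115]
P' = (I − K·H)·P̄ = [19491/2230 -22627/4460 -9126/1115; -22627/4460 29799/8920 10947/2230; -9126/1115 10947/2230 8862/1115]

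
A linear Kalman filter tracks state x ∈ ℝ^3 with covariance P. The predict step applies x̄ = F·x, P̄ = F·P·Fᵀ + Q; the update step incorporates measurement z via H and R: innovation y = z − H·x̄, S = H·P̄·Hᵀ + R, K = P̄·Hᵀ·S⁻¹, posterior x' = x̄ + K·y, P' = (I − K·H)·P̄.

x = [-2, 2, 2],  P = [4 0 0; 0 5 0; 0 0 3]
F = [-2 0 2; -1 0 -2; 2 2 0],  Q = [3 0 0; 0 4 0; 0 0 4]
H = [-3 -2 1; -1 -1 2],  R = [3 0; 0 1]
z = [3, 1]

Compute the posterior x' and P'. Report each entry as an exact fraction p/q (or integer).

x̄ = F·x = [8, -2, 0]
P̄ = F·P·Fᵀ + Q = [31 -4 -16; -4 20 -8; -16 -8 40]
y = z − H·x̄ = [23, 7]
S = H·P̄·Hᵀ + R = [482 345; 345 300]
K = P̄·Hᵀ·S⁻¹ = [-663/1705 6407/25575; 16/1705 -3004/25575; -312/1705 14248/25575]
x' = x̄ + K·y = [20714/25575, -66658/25575, -7904/25575]
P' = (I − K·H)·P̄ = [166393/25575 -255296/25575 -41248/25575; -255296/25575 424012/25575 82856/25575; -41248/25575 82856/25575 27928/25575]

x' = [20714/25575, -66658/25575, -7904/25575]
P' = [166393/25575 -255296/25575 -41248/25575; -255296/25575 424012/25575 82856/25575; -41248/25575 82856/25575 27928/25575]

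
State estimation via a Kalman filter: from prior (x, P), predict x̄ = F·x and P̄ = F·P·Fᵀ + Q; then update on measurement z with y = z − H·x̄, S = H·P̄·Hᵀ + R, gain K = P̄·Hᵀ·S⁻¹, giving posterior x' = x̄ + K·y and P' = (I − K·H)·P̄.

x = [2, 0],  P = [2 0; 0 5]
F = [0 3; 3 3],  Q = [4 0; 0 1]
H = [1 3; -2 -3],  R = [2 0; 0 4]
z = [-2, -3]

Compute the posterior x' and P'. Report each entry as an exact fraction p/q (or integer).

x̄ = F·x = [0, 6]
P̄ = F·P·Fᵀ + Q = [49 45; 45 64]
y = z − H·x̄ = [-20, 15]
S = H·P̄·Hᵀ + R = [897 -1079; -1079 1316]
K = P̄·Hᵀ·S⁻¹ = [-9263/16211 -805/1247; 7614/16211 213/1247]
x' = x̄ + K·y = [28285/16211, -13479/16211]
P' = (I − K·H)·P̄ = [60386/16211 -26304/16211; -26304/16211 13844/16211]

x' = [28285/16211, -13479/16211]
P' = [60386/16211 -26304/16211; -26304/16211 13844/16211]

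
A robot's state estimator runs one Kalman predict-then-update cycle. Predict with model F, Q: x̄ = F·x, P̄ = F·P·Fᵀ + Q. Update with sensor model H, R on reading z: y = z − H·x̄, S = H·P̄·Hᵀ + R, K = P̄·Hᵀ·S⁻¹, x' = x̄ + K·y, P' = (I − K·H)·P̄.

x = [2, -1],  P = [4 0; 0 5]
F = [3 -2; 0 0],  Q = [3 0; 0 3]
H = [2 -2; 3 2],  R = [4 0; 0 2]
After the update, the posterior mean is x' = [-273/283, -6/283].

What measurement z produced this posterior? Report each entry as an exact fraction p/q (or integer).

z = [-2, -3]

x̄ = F·x = [8, 0]
P̄ = F·P·Fᵀ + Q = [59 0; 0 3]
S = H·P̄·Hᵀ + R = [252 342; 342 545]
K = P̄·Hᵀ·S⁻¹ = [472/2547 59/283; -887/3396 99/566]
x' − x̄ = [-2537/283, -6/283] = K·y
y = (KᵀK)⁻¹·Kᵀ·(x' − x̄) = [-18, -27]
z = y + H·x̄ = [-18, -27] + [16, 24] = [-2, -3]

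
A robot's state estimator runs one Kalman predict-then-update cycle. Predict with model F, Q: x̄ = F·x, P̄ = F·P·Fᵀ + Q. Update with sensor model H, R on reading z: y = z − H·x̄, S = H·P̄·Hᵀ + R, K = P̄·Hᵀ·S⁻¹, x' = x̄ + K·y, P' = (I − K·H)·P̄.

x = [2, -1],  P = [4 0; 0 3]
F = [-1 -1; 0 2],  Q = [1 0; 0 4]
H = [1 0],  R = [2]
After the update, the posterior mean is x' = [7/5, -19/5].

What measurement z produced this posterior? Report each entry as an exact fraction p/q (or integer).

x̄ = F·x = [-1, -2]
P̄ = F·P·Fᵀ + Q = [8 -6; -6 16]
S = H·P̄·Hᵀ + R = [10]
K = P̄·Hᵀ·S⁻¹ = [4/5; -3/5]
x' − x̄ = [12/5, -9/5] = K·y
y = (KᵀK)⁻¹·Kᵀ·(x' − x̄) = [3]
z = y + H·x̄ = [3] + [-1] = [2]

z = [2]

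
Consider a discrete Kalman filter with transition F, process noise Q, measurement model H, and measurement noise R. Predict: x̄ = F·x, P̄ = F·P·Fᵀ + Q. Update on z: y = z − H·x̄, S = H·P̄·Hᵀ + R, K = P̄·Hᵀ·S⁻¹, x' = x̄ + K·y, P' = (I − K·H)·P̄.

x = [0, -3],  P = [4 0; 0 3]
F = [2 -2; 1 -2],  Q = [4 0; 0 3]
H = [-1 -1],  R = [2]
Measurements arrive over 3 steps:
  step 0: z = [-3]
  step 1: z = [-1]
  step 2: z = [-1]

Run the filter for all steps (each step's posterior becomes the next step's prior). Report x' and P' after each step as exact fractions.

step 0: x' = [30/31, 69/31], P' = [272/93 -56/31; -56/31 82/31]
step 1: x' = [5318/3751, -2001/3751], P' = [28316/11253 -15668/11253; -15668/11253 25154/11253]
step 2: x' = [1004302/1134617, 251557/1134617], P' = [2853516/1134617 -1582532/1134617; -1582532/1134617 2535770/1134617]

step 0: x̄ = F·x = [6, 6]
step 0: P̄ = F·P·Fᵀ + Q = [32 20; 20 19]
step 0: y = z − H·x̄ = [9]
step 0: S = H·P̄·Hᵀ + R = [93]
step 0: K = P̄·Hᵀ·S⁻¹ = [-52/93; -13/31]
step 0: x' = x̄ + K·y = [30/31, 69/31]
step 0: P' = (I − K·H)·P̄ = [272/93 -56/31; -56/31 82/31]
step 1: x̄ = F·x = [-78/31, -108/31]
step 1: P̄ = F·P·Fᵀ + Q = [3788/93 2536/93; 2536/93 2207/93]
step 1: y = z − H·x̄ = [-7]
step 1: S = H·P̄·Hᵀ + R = [121]
step 1: K = P̄·Hᵀ·S⁻¹ = [-68/121; -51/121]
step 1: x' = x̄ + K·y = [5318/3751, -2001/3751]
step 1: P' = (I − K·H)·P̄ = [28316/11253 -15668/11253; -15668/11253 25154/11253]
step 2: x̄ = F·x = [14638/3751, 9320/3751]
step 2: P̄ = F·P·Fᵀ + Q = [384236/11253 83752/3751; 83752/3751 75121/3751]
step 2: y = z − H·x̄ = [167/31]
step 2: S = H·P̄·Hᵀ + R = [9377/93]
step 2: K = P̄·Hᵀ·S⁻¹ = [-5252/9377; -3939/9377]
step 2: x' = x̄ + K·y = [1004302/1134617, 251557/1134617]
step 2: P' = (I − K·H)·P̄ = [2853516/1134617 -1582532/1134617; -1582532/1134617 2535770/1134617]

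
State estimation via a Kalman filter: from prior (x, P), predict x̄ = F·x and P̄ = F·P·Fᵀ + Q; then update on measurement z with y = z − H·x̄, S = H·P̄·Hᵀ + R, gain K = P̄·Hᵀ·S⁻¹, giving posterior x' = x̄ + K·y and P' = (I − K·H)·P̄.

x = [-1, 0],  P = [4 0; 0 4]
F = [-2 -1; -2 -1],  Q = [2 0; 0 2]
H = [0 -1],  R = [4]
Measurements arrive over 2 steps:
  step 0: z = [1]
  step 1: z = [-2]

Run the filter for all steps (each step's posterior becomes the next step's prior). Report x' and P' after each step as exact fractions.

step 0: x' = [-4/13, -7/13], P' = [86/13 40/13; 40/13 44/13]
step 1: x' = [593/313, 604/313], P' = [2270/313 1096/313; 1096/313 1148/313]

step 0: x̄ = F·x = [2, 2]
step 0: P̄ = F·P·Fᵀ + Q = [22 20; 20 22]
step 0: y = z − H·x̄ = [3]
step 0: S = H·P̄·Hᵀ + R = [26]
step 0: K = P̄·Hᵀ·S⁻¹ = [-10/13; -11/13]
step 0: x' = x̄ + K·y = [-4/13, -7/13]
step 0: P' = (I − K·H)·P̄ = [86/13 40/13; 40/13 44/13]
step 1: x̄ = F·x = [15/13, 15/13]
step 1: P̄ = F·P·Fᵀ + Q = [574/13 548/13; 548/13 574/13]
step 1: y = z − H·x̄ = [-11/13]
step 1: S = H·P̄·Hᵀ + R = [626/13]
step 1: K = P̄·Hᵀ·S⁻¹ = [-274/313; -287/313]
step 1: x' = x̄ + K·y = [593/313, 604/313]
step 1: P' = (I − K·H)·P̄ = [2270/313 1096/313; 1096/313 1148/313]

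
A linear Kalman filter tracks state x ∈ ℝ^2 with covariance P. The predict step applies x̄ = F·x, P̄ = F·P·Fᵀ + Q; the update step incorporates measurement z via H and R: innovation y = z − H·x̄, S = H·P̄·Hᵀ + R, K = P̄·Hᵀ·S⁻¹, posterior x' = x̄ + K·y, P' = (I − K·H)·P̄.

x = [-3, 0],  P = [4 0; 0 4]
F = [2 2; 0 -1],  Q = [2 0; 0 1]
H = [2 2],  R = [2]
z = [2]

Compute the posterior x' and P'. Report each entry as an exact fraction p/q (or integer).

x' = [82/47, -42/47]
P' = [246/47 -220/47; -220/47 217/47]

x̄ = F·x = [-6, 0]
P̄ = F·P·Fᵀ + Q = [34 -8; -8 5]
y = z − H·x̄ = [14]
S = H·P̄·Hᵀ + R = [94]
K = P̄·Hᵀ·S⁻¹ = [26/47; -3/47]
x' = x̄ + K·y = [82/47, -42/47]
P' = (I − K·H)·P̄ = [246/47 -220/47; -220/47 217/47]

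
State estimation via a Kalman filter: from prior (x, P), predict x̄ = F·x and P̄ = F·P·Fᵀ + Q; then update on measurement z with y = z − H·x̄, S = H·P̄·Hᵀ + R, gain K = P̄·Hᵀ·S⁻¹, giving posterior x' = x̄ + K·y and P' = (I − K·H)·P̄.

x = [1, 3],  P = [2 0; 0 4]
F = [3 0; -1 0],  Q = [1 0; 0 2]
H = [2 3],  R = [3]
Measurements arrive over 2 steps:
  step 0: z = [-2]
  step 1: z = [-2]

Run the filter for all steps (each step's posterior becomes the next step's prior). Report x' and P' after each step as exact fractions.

step 0: x̄ = F·x = [3, -1]
step 0: P̄ = F·P·Fᵀ + Q = [19 -6; -6 4]
step 0: y = z − H·x̄ = [-5]
step 0: S = H·P̄·Hᵀ + R = [43]
step 0: K = P̄·Hᵀ·S⁻¹ = [20/43; 0]
step 0: x' = x̄ + K·y = [29/43, -1]
step 0: P' = (I − K·H)·P̄ = [417/43 -6; -6 4]
step 1: x̄ = F·x = [87/43, -29/43]
step 1: P̄ = F·P·Fᵀ + Q = [3796/43 -1251/43; -1251/43 503/43]
step 1: y = z − H·x̄ = [-173/43]
step 1: S = H·P̄·Hᵀ + R = [4828/43]
step 1: K = P̄·Hᵀ·S⁻¹ = [3839/4828; -993/4828]
step 1: x' = x̄ + K·y = [-5677/4828, 739/4828]
step 1: P' = (I − K·H)·P̄ = [83469/4828 -51807/4828; -51807/4828 33545/4828]

step 0: x' = [29/43, -1], P' = [417/43 -6; -6 4]
step 1: x' = [-5677/4828, 739/4828], P' = [83469/4828 -51807/4828; -51807/4828 33545/4828]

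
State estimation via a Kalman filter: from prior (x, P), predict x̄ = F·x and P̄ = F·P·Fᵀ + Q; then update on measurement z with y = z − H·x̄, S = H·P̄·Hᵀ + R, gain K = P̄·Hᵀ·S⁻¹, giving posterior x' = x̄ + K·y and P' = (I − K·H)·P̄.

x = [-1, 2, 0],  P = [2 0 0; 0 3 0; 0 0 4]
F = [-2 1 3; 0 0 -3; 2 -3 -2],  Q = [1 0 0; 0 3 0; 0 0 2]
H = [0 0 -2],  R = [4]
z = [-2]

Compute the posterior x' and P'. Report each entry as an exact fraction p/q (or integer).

x̄ = F·x = [4, 0, -8]
P̄ = F·P·Fᵀ + Q = [48 -36 -41; -36 39 24; -41 24 53]
y = z − H·x̄ = [-18]
S = H·P̄·Hᵀ + R = [216]
K = P̄·Hᵀ·S⁻¹ = [41/108; -2/9; -53/108]
x' = x̄ + K·y = [-17/6, 4, 5/6]
P' = (I − K·H)·P̄ = [911/54 -160/9 -41/54; -160/9 85/3 4/9; -41/54 4/9 53/54]

x' = [-17/6, 4, 5/6]
P' = [911/54 -160/9 -41/54; -160/9 85/3 4/9; -41/54 4/9 53/54]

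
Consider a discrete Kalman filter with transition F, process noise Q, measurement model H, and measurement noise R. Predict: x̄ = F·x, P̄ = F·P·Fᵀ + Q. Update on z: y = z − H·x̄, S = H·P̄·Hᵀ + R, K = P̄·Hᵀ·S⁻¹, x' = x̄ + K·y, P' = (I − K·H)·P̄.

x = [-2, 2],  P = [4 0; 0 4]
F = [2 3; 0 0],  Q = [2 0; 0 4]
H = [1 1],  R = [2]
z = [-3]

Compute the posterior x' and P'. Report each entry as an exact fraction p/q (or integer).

x' = [-5/2, -1/3]
P' = [27/5 -18/5; -18/5 56/15]

x̄ = F·x = [2, 0]
P̄ = F·P·Fᵀ + Q = [54 0; 0 4]
y = z − H·x̄ = [-5]
S = H·P̄·Hᵀ + R = [60]
K = P̄·Hᵀ·S⁻¹ = [9/10; 1/15]
x' = x̄ + K·y = [-5/2, -1/3]
P' = (I − K·H)·P̄ = [27/5 -18/5; -18/5 56/15]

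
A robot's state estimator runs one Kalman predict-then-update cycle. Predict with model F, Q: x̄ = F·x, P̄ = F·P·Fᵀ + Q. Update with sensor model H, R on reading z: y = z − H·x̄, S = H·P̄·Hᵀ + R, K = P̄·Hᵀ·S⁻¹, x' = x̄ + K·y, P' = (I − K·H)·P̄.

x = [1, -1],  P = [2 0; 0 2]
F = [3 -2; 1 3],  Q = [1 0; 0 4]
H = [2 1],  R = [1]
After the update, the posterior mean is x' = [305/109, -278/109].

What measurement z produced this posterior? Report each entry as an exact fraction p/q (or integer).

z = [3]

x̄ = F·x = [5, -2]
P̄ = F·P·Fᵀ + Q = [27 -6; -6 24]
S = H·P̄·Hᵀ + R = [109]
K = P̄·Hᵀ·S⁻¹ = [48/109; 12/109]
x' − x̄ = [-240/109, -60/109] = K·y
y = (KᵀK)⁻¹·Kᵀ·(x' − x̄) = [-5]
z = y + H·x̄ = [-5] + [8] = [3]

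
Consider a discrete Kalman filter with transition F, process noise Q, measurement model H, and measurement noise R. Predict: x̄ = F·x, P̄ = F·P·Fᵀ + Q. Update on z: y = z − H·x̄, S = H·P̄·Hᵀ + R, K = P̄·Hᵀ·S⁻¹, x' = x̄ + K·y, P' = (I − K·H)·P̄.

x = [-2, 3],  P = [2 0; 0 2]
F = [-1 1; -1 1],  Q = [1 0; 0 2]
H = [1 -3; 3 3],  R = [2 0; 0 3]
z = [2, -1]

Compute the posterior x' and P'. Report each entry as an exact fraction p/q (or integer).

x̄ = F·x = [5, 5]
P̄ = F·P·Fᵀ + Q = [5 4; 4 6]
y = z − H·x̄ = [12, -31]
S = H·P̄·Hᵀ + R = [37 -63; -63 174]
K = P̄·Hᵀ·S⁻¹ = [161/823 186/823; -182/823 76/823]
x' = x̄ + K·y = [281/823, -425/823]
P' = (I − K·H)·P̄ = [220/823 -34/823; -34/823 110/823]

x' = [281/823, -425/823]
P' = [220/823 -34/823; -34/823 110/823]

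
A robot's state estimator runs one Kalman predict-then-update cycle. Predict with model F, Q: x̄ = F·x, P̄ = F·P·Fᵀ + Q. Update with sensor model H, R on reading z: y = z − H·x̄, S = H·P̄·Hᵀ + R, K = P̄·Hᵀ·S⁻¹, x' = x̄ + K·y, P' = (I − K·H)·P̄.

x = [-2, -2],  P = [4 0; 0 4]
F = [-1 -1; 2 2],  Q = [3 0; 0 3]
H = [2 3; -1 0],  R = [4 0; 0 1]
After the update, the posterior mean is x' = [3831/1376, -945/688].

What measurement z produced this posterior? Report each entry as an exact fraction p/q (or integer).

z = [2, -3]

x̄ = F·x = [4, -8]
P̄ = F·P·Fᵀ + Q = [11 -16; -16 35]
S = H·P̄·Hᵀ + R = [171 26; 26 12]
K = P̄·Hᵀ·S⁻¹ = [-13/688 -1205/1376; 115/344 419/688]
x' − x̄ = [-1673/1376, 4559/688] = K·y
y = (KᵀK)⁻¹·Kᵀ·(x' − x̄) = [18, 1]
z = y + H·x̄ = [18, 1] + [-16, -4] = [2, -3]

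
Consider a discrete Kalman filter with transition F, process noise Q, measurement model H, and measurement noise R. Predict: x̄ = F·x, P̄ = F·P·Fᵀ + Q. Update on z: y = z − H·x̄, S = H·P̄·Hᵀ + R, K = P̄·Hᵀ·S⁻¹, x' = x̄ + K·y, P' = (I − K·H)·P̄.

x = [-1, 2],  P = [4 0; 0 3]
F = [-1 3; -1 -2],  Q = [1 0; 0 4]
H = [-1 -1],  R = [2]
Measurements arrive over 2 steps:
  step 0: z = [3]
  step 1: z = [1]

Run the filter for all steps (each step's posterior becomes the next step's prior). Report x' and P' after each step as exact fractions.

step 0: x̄ = F·x = [7, -3]
step 0: P̄ = F·P·Fᵀ + Q = [32 -14; -14 20]
step 0: y = z − H·x̄ = [7]
step 0: S = H·P̄·Hᵀ + R = [26]
step 0: K = P̄·Hᵀ·S⁻¹ = [-9/13; -3/13]
step 0: x' = x̄ + K·y = [28/13, -60/13]
step 0: P' = (I − K·H)·P̄ = [254/13 -236/13; -236/13 242/13]
step 1: x̄ = F·x = [-16, 92/13]
step 1: P̄ = F·P·Fᵀ + Q = [297 -74; -74 330/13]
step 1: y = z − H·x̄ = [-103/13]
step 1: S = H·P̄·Hᵀ + R = [2293/13]
step 1: K = P̄·Hᵀ·S⁻¹ = [-2899/2293; 632/2293]
step 1: x' = x̄ + K·y = [-13719/2293, 11220/2293]
step 1: P' = (I − K·H)·P̄ = [34544/2293 -28746/2293; -28746/2293 27482/2293]

step 0: x' = [28/13, -60/13], P' = [254/13 -236/13; -236/13 242/13]
step 1: x' = [-13719/2293, 11220/2293], P' = [34544/2293 -28746/2293; -28746/2293 27482/2293]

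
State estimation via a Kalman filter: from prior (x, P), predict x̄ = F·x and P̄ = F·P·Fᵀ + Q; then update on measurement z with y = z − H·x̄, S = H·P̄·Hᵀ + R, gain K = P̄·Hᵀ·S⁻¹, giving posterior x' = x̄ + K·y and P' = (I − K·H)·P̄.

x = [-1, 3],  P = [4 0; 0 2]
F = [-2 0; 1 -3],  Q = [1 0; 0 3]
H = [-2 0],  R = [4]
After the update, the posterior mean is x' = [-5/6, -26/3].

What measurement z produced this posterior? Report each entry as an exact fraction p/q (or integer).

z = [2]

x̄ = F·x = [2, -10]
P̄ = F·P·Fᵀ + Q = [17 -8; -8 25]
S = H·P̄·Hᵀ + R = [72]
K = P̄·Hᵀ·S⁻¹ = [-17/36; 2/9]
x' − x̄ = [-17/6, 4/3] = K·y
y = (KᵀK)⁻¹·Kᵀ·(x' − x̄) = [6]
z = y + H·x̄ = [6] + [-4] = [2]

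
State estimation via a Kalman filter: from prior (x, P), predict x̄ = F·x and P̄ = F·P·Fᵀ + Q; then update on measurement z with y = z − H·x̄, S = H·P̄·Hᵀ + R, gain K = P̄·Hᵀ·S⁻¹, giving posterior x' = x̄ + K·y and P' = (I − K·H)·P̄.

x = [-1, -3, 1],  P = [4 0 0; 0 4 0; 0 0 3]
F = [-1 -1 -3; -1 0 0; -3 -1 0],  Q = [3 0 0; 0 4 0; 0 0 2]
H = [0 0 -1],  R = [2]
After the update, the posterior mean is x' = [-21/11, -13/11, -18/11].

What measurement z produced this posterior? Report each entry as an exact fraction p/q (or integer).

x̄ = F·x = [1, 1, 6]
P̄ = F·P·Fᵀ + Q = [38 4 16; 4 8 12; 16 12 42]
S = H·P̄·Hᵀ + R = [44]
K = P̄·Hᵀ·S⁻¹ = [-4/11; -3/11; -21/22]
x' − x̄ = [-32/11, -24/11, -84/11] = K·y
y = (KᵀK)⁻¹·Kᵀ·(x' − x̄) = [8]
z = y + H·x̄ = [8] + [-6] = [2]

z = [2]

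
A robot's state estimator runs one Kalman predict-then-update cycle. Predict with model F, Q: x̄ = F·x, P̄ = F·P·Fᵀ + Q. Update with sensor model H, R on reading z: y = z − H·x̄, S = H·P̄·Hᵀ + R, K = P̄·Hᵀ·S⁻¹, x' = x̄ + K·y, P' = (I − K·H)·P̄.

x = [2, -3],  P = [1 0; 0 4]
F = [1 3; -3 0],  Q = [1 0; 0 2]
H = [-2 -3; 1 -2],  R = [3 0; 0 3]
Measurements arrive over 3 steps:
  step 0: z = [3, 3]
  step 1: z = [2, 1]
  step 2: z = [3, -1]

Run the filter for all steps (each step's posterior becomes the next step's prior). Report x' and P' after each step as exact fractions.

step 0: x̄ = F·x = [-7, -6]
step 0: P̄ = F·P·Fᵀ + Q = [38 -3; -3 11]
step 0: y = z − H·x̄ = [-29, -2]
step 0: S = H·P̄·Hᵀ + R = [218 -13; -13 97]
step 0: K = P̄·Hᵀ·S⁻¹ = [-5927/20977 8721/20977; -2944/20977 -5801/20977]
step 0: x' = x̄ + K·y = [7602/20977, -28884/20977]
step 0: P' = (I − K·H)·P̄ = [16293/20977 -4935/20977; -4935/20977 6234/20977]
step 1: x̄ = F·x = [-79050/20977, -22806/20977]
step 1: P̄ = F·P·Fᵀ + Q = [63766/20977 -4464/20977; -4464/20977 188591/20977]
step 1: y = z − H·x̄ = [-184564/20977, 54415/20977]
step 1: S = H·P̄·Hᵀ + R = [1961746/20977 999550/20977; 999550/20977 898917/20977]
step 1: K = P̄·Hᵀ·S⁻¹ = [-4177520/18218683 6118506/18218683; -77765/499142 -62723/249571]
step 1: x' = x̄ + K·y = [-16028440/18218683, -91933/249571]
step 1: P' = (I − K·H)·P̄ = [11447382/18218683 -47316/249571; -47316/249571 140853/499142]
step 2: x̄ = F·x = [-36161767/18218683, 48085320/18218683]
step 2: P̄ = F·P·Fᵀ + Q = [110423735/36437366 -3255534/18218683; -3255534/18218683 139463804/18218683]
step 2: y = z − H·x̄ = [126588475/18218683, 114113724/18218683]
step 2: S = H·P̄·Hᵀ + R = [1491611347/18218683 723103555/18218683; 723103555/18218683 1361490537/36437366]
step 2: K = P̄·Hᵀ·S⁻¹ = [-12421747622/54068520283 18097044849/54068520283; -8380184476/54068520283 -13510903676/54068520283]
step 2: x' = x̄ + K·y = [-80277050745/54068520283, -148869508/54068520283]
step 2: P' = (I − K·H)·P̄ = [33914841339/54068520283 -10188146604/54068520283; -10188146604/54068520283 15172282212/54068520283]

step 0: x' = [7602/20977, -28884/20977], P' = [16293/20977 -4935/20977; -4935/20977 6234/20977]
step 1: x' = [-16028440/18218683, -91933/249571], P' = [11447382/18218683 -47316/249571; -47316/249571 140853/499142]
step 2: x' = [-80277050745/54068520283, -148869508/54068520283], P' = [33914841339/54068520283 -10188146604/54068520283; -10188146604/54068520283 15172282212/54068520283]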